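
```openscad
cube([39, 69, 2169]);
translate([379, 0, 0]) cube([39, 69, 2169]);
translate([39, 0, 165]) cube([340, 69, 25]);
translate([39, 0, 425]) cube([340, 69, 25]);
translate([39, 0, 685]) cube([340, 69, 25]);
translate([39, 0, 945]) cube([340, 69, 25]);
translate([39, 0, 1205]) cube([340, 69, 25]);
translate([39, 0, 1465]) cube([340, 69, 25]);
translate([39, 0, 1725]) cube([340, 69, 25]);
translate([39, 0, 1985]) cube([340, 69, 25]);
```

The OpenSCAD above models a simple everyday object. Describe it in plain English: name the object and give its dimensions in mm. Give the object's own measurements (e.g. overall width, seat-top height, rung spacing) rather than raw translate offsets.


A straight ladder. Two 39×69 mm vertical rails, 2169 mm tall, stand 418 mm apart (outside-to-outside) with their front faces coplanar on the −y side. 8 rungs, each 69 mm deep and 25 mm tall, span between the inner faces of the rails, front faces flush with the rails. The lowest rung's underside is at z = 165 mm and rungs are spaced 260 mm apart (underside to underside).


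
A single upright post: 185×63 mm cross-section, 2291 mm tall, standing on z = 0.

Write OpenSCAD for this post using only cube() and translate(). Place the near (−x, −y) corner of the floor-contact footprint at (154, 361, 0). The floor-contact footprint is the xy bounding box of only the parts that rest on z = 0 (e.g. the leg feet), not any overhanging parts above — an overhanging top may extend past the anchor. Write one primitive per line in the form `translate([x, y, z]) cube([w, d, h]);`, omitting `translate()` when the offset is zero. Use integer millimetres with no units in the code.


translate([154, 361, 0]) cube([185, 63, 2291]);


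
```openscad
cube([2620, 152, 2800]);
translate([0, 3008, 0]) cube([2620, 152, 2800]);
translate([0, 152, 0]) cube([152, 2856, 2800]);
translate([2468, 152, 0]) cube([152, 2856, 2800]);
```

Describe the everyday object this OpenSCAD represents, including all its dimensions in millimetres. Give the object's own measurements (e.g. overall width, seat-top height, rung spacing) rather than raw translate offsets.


The wall frame of a small rectangular building: four walls, each 2800 mm tall and 152 mm thick, enclosing a footprint 2620 mm (x) by 3160 mm (y) outside-to-outside, with no floor or roof. The front and back walls (the −y and +y sides) span the full width; the two side walls fit between them.


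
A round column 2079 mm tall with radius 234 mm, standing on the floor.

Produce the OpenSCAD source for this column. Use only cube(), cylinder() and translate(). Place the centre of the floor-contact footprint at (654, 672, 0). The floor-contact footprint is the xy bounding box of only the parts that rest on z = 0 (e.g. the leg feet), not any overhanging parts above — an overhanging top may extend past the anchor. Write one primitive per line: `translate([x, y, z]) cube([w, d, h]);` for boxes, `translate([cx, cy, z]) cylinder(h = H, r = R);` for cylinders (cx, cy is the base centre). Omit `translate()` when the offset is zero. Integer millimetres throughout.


translate([654, 672, 0]) cylinder(h = 2079, r = 234);


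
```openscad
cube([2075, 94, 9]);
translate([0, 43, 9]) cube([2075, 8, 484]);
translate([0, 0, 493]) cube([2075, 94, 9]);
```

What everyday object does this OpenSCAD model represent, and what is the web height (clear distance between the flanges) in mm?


An I-beam. The web height is 484 mm.

Two wide flanges with a thin centred web — an I-beam. Overall 502 mm minus two 9 mm flanges gives a web of 502 − 2·9 = 484 mm.


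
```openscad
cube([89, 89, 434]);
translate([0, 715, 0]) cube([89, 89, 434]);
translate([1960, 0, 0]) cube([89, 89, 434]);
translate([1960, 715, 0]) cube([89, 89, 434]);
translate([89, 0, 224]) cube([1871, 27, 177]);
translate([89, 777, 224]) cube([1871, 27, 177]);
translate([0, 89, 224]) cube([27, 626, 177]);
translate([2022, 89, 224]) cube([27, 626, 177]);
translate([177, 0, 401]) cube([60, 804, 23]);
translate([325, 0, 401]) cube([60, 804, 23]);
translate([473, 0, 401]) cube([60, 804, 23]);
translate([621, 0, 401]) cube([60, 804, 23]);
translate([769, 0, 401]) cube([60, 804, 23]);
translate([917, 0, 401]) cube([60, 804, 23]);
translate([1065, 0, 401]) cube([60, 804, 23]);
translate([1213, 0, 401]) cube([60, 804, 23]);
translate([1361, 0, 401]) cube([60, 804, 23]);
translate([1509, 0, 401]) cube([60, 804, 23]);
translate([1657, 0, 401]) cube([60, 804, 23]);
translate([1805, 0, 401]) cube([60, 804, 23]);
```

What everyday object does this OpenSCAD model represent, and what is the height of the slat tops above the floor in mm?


A bed frame. The slat-top height is 424 mm.

Four posts, four rails, and a row of slats — a bed frame. Slats sit on the rails at z = 224 + 177 = 401; with slat thickness 23, the top is 424 mm.


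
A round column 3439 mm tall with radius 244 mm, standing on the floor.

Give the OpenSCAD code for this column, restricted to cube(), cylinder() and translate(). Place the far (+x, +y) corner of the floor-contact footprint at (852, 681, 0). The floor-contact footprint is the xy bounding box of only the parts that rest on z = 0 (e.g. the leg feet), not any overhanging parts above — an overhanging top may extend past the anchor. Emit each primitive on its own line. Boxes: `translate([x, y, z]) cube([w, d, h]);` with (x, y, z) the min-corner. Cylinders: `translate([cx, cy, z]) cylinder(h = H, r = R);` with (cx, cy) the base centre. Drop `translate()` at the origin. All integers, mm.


translate([608, 437, 0]) cylinder(h = 3439, r = 244);


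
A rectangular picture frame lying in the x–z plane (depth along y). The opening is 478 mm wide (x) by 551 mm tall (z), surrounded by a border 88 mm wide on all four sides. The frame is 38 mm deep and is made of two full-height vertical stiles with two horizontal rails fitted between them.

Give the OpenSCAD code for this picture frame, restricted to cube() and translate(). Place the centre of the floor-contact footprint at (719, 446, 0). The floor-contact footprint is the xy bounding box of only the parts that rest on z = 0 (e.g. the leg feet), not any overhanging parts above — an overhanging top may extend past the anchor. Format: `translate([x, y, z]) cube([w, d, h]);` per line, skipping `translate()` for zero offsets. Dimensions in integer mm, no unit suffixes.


translate([392, 427, 0]) cube([88, 38, 727]);
translate([958, 427, 0]) cube([88, 38, 727]);
translate([480, 427, 0]) cube([478, 38, 88]);
translate([480, 427, 639]) cube([478, 38, 88]);


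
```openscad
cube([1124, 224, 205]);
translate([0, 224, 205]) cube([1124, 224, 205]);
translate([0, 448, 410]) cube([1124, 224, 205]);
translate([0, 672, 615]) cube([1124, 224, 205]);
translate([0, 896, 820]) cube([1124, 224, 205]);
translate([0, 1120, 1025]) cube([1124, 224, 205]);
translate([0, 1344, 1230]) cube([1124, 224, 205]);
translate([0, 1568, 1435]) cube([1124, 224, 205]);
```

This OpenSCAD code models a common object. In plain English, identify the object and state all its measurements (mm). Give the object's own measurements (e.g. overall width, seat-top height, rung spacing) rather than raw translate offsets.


A straight staircase of 8 solid steps. Each step is 1124 mm wide (x), 224 mm deep (y, the going) and 205 mm tall (the rise). The first step rests on the floor; each subsequent step sits one going further in +y and one rise higher in +z, directly behind and above the previous step with no overlap.


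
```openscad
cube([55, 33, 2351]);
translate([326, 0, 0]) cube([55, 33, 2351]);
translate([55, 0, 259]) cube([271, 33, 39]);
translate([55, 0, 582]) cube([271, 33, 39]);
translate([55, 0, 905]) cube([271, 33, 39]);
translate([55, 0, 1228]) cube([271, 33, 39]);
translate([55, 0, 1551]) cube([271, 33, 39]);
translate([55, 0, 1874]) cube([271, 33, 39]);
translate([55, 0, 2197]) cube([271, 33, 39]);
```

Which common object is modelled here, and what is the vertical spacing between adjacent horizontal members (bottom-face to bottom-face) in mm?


A ladder. The rung spacing is 323 mm.

Two tall 55×33 posts with 7 short bars between them — a ladder. Adjacent rungs sit at z = 259 and z = 582, so the spacing is 582 − 259 = 323 mm.


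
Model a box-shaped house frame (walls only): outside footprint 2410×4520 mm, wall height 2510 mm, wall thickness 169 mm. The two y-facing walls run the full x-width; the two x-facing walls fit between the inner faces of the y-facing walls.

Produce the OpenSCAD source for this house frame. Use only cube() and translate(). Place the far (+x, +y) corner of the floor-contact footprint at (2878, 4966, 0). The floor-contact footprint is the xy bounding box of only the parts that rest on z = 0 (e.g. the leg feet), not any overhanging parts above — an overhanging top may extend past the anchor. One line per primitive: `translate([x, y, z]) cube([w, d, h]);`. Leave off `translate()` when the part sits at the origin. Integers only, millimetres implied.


translate([468, 446, 0]) cube([2410, 169, 2510]);
translate([468, 4797, 0]) cube([2410, 169, 2510]);
translate([468, 615, 0]) cube([169, 4182, 2510]);
translate([2709, 615, 0]) cube([169, 4182, 2510]);


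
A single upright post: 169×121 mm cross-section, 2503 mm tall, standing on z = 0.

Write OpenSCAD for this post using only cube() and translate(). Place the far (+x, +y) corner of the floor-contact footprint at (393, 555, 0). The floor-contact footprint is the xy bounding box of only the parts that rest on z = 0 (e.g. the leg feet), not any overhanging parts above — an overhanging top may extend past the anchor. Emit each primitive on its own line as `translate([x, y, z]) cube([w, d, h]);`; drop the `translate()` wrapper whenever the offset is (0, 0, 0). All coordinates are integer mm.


translate([224, 434, 0]) cube([169, 121, 2503]);


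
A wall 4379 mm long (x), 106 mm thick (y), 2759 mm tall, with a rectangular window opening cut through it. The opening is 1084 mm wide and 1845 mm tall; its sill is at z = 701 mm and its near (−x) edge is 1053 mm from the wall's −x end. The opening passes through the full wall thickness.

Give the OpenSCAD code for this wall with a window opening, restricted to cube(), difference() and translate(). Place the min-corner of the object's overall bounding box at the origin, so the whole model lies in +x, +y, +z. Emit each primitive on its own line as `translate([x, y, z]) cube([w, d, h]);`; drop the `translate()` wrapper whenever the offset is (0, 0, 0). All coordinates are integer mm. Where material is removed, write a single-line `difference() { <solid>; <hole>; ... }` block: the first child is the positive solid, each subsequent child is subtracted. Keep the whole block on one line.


difference() { cube([4379, 106, 2759]); translate([1053, 0, 701]) cube([1084, 106, 1845]); }


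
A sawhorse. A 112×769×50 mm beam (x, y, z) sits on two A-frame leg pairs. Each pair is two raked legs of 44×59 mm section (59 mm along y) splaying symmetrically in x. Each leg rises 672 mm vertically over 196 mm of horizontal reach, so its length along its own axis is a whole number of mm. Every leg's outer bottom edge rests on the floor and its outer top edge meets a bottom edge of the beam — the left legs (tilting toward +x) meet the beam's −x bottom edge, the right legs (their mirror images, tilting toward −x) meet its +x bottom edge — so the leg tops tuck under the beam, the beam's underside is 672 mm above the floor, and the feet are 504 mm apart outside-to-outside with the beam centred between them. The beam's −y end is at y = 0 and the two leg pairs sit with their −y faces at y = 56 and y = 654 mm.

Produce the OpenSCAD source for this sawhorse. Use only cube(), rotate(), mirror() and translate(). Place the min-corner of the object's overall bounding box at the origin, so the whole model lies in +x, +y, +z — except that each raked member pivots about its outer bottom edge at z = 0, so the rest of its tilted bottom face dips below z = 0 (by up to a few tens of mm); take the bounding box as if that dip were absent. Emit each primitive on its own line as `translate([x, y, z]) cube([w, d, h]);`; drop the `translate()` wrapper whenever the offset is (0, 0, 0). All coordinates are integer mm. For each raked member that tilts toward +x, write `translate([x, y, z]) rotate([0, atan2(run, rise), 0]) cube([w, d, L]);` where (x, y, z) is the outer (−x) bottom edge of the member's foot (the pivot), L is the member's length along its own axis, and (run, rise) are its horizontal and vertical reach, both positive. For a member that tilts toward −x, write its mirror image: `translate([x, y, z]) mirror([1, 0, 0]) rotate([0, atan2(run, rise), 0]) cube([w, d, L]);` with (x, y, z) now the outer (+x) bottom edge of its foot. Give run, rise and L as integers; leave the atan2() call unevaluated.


translate([196, 0, 672]) cube([112, 769, 50]);
translate([0, 56, 0]) rotate([0, atan2(196, 672), 0]) cube([44, 59, 700]);
translate([504, 56, 0]) mirror([1, 0, 0]) rotate([0, atan2(196, 672), 0]) cube([44, 59, 700]);
translate([0, 654, 0]) rotate([0, atan2(196, 672), 0]) cube([44, 59, 700]);
translate([504, 654, 0]) mirror([1, 0, 0]) rotate([0, atan2(196, 672), 0]) cube([44, 59, 700]);


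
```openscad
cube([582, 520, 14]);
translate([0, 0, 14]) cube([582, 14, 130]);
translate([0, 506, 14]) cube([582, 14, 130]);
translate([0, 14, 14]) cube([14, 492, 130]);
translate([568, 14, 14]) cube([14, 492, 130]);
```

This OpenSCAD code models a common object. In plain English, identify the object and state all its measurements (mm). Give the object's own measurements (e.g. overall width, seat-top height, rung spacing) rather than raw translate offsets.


An open-topped rectangular box: outside dimensions 582×520×144 mm, with a uniform wall and base thickness of 14 mm. The base is a full 582×520 slab on the floor; four walls sit on top of the base. The front and back walls (the −y and +y sides) span the full width; the two side walls fit between them.


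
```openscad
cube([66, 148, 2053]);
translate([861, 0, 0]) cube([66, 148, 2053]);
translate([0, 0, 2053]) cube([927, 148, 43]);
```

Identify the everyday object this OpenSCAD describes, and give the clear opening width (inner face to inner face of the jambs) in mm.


A door frame. The clear opening width is 795 mm.

Two 2053 mm tall posts with a header on top — a door frame. The left jamb is 66 mm wide at x = 0; the right jamb starts at x = 861. The clear opening is 861 − 66 = 795 mm.


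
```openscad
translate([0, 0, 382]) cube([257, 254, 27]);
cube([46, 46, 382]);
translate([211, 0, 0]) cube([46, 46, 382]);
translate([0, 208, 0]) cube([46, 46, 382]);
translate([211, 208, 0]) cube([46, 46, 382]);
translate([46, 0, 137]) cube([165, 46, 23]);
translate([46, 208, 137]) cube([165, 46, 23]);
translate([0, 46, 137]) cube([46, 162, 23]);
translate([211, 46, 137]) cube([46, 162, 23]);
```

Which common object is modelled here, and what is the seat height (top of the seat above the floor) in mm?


A stool. The seat height is 409 mm.

A 257×254×27 slab at z = 382 on four corner posts — a stool. The seat top is 382 + 27 = 409 mm.


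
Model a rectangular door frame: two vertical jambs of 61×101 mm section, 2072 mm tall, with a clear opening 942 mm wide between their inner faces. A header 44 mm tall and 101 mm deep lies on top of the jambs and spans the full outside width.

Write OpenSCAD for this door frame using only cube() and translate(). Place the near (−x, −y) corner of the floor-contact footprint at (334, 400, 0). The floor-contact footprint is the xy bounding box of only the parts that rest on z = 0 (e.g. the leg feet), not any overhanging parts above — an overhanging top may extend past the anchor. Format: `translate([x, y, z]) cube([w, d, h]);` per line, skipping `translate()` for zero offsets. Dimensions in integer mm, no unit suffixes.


translate([334, 400, 0]) cube([61, 101, 2072]);
translate([1337, 400, 0]) cube([61, 101, 2072]);
translate([334, 400, 2072]) cube([1064, 101, 44]);


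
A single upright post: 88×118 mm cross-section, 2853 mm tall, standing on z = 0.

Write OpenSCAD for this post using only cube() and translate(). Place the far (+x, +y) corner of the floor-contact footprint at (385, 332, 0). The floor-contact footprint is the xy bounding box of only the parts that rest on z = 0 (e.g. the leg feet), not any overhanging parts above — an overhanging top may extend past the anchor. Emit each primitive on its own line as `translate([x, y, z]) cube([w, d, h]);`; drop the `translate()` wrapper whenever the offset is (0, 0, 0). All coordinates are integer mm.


translate([297, 214, 0]) cube([88, 118, 2853]);


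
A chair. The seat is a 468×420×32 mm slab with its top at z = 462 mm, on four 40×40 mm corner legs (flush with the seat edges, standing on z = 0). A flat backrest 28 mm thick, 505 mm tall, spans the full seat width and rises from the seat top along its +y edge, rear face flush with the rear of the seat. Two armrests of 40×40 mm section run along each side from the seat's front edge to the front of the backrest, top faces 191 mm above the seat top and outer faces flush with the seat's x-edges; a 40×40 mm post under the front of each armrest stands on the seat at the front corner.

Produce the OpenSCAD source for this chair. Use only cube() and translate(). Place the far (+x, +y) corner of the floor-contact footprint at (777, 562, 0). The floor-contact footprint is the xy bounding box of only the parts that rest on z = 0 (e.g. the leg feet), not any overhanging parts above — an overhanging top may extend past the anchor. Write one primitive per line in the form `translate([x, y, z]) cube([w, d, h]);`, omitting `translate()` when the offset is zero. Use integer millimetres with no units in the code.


// leg_h = 462 - 32 = 430
// arm post h = 191 - 40 = 151
translate([309, 142, 430]) cube([468, 420, 32]);
translate([309, 142, 0]) cube([40, 40, 430]);
translate([737, 142, 0]) cube([40, 40, 430]);
translate([309, 522, 0]) cube([40, 40, 430]);
translate([737, 522, 0]) cube([40, 40, 430]);
translate([309, 534, 462]) cube([468, 28, 505]);
translate([309, 142, 613]) cube([40, 392, 40]);
translate([737, 142, 613]) cube([40, 392, 40]);
translate([309, 142, 462]) cube([40, 40, 151]);
translate([737, 142, 462]) cube([40, 40, 151]);


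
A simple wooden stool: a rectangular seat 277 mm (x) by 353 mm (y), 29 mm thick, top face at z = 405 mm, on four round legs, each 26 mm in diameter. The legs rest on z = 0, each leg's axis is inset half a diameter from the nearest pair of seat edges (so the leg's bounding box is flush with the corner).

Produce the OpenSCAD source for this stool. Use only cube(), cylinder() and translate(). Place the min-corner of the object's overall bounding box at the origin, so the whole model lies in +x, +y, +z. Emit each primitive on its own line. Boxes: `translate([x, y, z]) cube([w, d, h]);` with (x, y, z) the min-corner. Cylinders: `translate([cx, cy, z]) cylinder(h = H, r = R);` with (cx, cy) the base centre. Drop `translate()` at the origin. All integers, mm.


// leg_h = 405 - 29 = 376
translate([0, 0, 376]) cube([277, 353, 29]);
translate([13, 13, 0]) cylinder(h = 376, r = 13);
translate([264, 13, 0]) cylinder(h = 376, r = 13);
translate([13, 340, 0]) cylinder(h = 376, r = 13);
translate([264, 340, 0]) cylinder(h = 376, r = 13);


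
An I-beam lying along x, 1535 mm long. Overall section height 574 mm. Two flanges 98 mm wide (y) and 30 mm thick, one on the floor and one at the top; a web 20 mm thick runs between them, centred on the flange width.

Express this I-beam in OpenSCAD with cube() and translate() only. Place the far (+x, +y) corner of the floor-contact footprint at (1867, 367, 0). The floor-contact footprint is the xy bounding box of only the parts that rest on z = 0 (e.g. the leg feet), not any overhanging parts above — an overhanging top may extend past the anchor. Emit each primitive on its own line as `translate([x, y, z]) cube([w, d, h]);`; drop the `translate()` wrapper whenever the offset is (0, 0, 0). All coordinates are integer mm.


translate([332, 269, 0]) cube([1535, 98, 30]);
translate([332, 308, 30]) cube([1535, 20, 514]);
translate([332, 269, 544]) cube([1535, 98, 30]);


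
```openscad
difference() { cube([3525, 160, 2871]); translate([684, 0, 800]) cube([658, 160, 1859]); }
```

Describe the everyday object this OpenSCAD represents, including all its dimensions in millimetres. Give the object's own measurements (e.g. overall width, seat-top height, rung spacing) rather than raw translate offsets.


A wall 3525 mm long (x), 160 mm thick (y), 2871 mm tall, with a rectangular window opening cut through it. The opening is 658 mm wide and 1859 mm tall; its sill is at z = 800 mm and its near (−x) edge is 684 mm from the wall's −x end. The opening passes through the full wall thickness.


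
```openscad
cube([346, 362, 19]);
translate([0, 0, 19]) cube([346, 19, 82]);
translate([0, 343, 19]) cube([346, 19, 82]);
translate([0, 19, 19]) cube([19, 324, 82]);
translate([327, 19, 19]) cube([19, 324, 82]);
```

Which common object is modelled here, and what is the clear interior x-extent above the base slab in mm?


An open box. The internal width is 308 mm.

A 346×362 base slab with four walls standing on it — an open box. The base is 346 mm wide and the walls are 19 mm thick, so the internal width is 346 − 2 × 19 = 308 mm.


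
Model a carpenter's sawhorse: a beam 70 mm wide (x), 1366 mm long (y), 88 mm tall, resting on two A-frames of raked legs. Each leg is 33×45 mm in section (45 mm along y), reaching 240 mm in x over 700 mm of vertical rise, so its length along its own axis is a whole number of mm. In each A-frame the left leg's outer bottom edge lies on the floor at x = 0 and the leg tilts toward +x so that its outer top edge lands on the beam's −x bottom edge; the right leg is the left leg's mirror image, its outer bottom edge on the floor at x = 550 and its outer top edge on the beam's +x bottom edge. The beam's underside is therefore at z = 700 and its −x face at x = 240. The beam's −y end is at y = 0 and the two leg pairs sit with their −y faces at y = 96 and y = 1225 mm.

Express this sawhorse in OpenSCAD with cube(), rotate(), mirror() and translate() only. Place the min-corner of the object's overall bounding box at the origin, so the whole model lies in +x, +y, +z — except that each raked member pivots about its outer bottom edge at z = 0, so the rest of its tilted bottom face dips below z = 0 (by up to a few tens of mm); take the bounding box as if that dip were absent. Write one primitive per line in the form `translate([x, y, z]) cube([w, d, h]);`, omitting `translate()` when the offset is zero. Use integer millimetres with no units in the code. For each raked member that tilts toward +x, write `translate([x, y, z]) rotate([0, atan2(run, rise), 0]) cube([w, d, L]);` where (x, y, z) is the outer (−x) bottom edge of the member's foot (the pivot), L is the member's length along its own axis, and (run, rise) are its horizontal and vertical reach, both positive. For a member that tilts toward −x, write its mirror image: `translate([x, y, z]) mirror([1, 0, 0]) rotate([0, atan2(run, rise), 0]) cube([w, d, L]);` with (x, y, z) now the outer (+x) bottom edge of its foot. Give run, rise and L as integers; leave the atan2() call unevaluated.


translate([240, 0, 700]) cube([70, 1366, 88]);
translate([0, 96, 0]) rotate([0, atan2(240, 700), 0]) cube([33, 45, 740]);
translate([550, 96, 0]) mirror([1, 0, 0]) rotate([0, atan2(240, 700), 0]) cube([33, 45, 740]);
translate([0, 1225, 0]) rotate([0, atan2(240, 700), 0]) cube([33, 45, 740]);
translate([550, 1225, 0]) mirror([1, 0, 0]) rotate([0, atan2(240, 700), 0]) cube([33, 45, 740]);


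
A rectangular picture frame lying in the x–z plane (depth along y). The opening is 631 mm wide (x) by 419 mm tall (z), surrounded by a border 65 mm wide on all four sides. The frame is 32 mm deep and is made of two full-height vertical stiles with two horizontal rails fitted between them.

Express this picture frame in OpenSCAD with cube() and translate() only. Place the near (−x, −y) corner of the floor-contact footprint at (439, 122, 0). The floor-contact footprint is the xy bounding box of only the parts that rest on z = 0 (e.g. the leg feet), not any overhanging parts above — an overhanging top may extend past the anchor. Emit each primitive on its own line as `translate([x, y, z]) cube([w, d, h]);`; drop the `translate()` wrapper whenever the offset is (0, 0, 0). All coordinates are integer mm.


translate([439, 122, 0]) cube([65, 32, 549]);
translate([1135, 122, 0]) cube([65, 32, 549]);
translate([504, 122, 0]) cube([631, 32, 65]);
translate([504, 122, 484]) cube([631, 32, 65]);


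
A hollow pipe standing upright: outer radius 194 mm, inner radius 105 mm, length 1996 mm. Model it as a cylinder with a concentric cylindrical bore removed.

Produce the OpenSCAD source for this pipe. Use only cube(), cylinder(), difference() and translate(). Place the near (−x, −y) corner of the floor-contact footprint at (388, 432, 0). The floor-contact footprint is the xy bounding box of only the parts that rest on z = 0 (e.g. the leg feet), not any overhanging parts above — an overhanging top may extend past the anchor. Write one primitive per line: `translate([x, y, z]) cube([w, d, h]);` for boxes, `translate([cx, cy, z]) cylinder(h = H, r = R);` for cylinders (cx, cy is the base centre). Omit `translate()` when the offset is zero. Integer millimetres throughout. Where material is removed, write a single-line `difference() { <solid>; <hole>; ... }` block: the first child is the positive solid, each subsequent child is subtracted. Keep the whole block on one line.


difference() { translate([582, 626, 0]) cylinder(h = 1996, r = 194); translate([582, 626, 0]) cylinder(h = 1996, r = 105); }


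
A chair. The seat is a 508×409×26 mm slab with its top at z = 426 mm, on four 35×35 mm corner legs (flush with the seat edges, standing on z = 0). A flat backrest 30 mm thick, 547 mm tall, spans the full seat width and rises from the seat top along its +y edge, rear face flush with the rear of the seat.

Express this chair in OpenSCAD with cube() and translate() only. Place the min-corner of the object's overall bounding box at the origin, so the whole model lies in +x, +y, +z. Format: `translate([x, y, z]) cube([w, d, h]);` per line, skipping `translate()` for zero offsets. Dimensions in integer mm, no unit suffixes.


translate([0, 0, 400]) cube([508, 409, 26]);
cube([35, 35, 400]);
translate([473, 0, 0]) cube([35, 35, 400]);
translate([0, 374, 0]) cube([35, 35, 400]);
translate([473, 374, 0]) cube([35, 35, 400]);
translate([0, 379, 426]) cube([508, 30, 547]);


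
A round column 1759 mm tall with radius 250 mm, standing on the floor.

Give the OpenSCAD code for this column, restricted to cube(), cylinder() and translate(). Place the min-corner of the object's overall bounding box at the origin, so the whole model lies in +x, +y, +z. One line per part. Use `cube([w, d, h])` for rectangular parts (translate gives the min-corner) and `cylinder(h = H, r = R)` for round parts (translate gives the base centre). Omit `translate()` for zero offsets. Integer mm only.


translate([250, 250, 0]) cylinder(h = 1759, r = 250);


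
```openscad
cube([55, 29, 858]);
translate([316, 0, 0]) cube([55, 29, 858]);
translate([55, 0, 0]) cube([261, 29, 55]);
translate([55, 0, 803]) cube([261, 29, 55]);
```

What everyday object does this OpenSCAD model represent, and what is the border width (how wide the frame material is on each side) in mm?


A picture frame. The border width is 55 mm.

Four thin pieces enclosing a rectangular opening — a picture frame. The two full-height stiles are 858 mm tall; the top rail sits at z = 803 and is 55 mm tall, so the border above the opening is 858 − 803 = 55 mm, matching the stile x-width.


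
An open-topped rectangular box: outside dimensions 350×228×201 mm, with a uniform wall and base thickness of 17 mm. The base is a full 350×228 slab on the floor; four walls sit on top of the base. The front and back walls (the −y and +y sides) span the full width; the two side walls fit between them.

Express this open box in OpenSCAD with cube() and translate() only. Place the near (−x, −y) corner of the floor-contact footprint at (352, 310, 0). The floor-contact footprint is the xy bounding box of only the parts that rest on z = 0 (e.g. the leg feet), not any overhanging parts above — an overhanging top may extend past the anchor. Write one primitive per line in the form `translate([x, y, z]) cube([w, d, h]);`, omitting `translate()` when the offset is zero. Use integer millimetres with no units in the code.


translate([352, 310, 0]) cube([350, 228, 17]);
translate([352, 310, 17]) cube([350, 17, 184]);
translate([352, 521, 17]) cube([350, 17, 184]);
translate([352, 327, 17]) cube([17, 194, 184]);
translate([685, 327, 17]) cube([17, 194, 184]);


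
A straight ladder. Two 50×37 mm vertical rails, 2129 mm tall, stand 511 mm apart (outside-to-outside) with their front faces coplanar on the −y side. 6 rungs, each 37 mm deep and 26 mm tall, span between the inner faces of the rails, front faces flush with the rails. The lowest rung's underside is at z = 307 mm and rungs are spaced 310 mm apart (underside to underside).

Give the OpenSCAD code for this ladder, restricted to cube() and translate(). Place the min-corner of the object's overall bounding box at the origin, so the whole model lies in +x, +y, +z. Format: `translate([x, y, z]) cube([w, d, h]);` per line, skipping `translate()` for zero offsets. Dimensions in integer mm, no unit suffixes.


cube([50, 37, 2129]);
translate([461, 0, 0]) cube([50, 37, 2129]);
translate([50, 0, 307]) cube([411, 37, 26]);
translate([50, 0, 617]) cube([411, 37, 26]);
translate([50, 0, 927]) cube([411, 37, 26]);
translate([50, 0, 1237]) cube([411, 37, 26]);
translate([50, 0, 1547]) cube([411, 37, 26]);
translate([50, 0, 1857]) cube([411, 37, 26]);


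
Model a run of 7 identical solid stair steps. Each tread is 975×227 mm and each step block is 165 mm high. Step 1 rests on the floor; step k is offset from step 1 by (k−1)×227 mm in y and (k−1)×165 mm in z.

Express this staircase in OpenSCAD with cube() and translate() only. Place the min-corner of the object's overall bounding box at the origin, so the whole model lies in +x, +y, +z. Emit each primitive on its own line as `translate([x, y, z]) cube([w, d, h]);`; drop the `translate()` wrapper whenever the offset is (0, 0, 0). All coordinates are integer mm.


cube([975, 227, 165]);
translate([0, 227, 165]) cube([975, 227, 165]);
translate([0, 454, 330]) cube([975, 227, 165]);
translate([0, 681, 495]) cube([975, 227, 165]);
translate([0, 908, 660]) cube([975, 227, 165]);
translate([0, 1135, 825]) cube([975, 227, 165]);
translate([0, 1362, 990]) cube([975, 227, 165]);


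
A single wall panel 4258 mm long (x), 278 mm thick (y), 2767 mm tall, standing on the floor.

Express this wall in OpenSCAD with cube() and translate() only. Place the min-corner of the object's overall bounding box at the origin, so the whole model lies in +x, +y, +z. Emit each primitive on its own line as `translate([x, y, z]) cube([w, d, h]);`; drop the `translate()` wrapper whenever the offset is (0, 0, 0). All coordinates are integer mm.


cube([4258, 278, 2767]);


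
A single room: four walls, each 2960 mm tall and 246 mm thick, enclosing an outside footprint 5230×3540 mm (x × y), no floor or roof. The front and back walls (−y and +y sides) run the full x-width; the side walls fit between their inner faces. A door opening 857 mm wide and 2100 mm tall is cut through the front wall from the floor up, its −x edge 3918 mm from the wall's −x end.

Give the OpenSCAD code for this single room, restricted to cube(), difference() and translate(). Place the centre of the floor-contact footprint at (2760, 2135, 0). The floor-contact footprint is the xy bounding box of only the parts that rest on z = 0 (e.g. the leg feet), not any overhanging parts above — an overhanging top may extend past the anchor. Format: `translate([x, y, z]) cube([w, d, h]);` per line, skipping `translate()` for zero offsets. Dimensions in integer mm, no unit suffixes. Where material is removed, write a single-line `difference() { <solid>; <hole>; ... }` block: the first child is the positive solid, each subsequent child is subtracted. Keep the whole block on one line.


difference() { translate([145, 365, 0]) cube([5230, 246, 2960]); translate([4063, 365, 0]) cube([857, 246, 2100]); }
translate([145, 3659, 0]) cube([5230, 246, 2960]);
translate([145, 611, 0]) cube([246, 3048, 2960]);
translate([5129, 611, 0]) cube([246, 3048, 2960]);


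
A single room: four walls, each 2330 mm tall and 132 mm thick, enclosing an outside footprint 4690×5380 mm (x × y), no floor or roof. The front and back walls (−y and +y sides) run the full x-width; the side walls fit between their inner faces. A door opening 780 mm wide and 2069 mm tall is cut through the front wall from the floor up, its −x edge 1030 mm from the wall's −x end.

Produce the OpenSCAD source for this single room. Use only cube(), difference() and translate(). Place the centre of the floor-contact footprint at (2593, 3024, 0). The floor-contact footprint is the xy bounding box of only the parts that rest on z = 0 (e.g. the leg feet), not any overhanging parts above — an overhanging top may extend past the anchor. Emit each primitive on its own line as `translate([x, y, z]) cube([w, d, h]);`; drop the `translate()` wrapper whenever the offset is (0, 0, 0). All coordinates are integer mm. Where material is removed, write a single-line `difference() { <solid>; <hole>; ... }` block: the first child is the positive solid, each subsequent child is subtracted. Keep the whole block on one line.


difference() { translate([248, 334, 0]) cube([4690, 132, 2330]); translate([1278, 334, 0]) cube([780, 132, 2069]); }
translate([248, 5582, 0]) cube([4690, 132, 2330]);
translate([248, 466, 0]) cube([132, 5116, 2330]);
translate([4806, 466, 0]) cube([132, 5116, 2330]);


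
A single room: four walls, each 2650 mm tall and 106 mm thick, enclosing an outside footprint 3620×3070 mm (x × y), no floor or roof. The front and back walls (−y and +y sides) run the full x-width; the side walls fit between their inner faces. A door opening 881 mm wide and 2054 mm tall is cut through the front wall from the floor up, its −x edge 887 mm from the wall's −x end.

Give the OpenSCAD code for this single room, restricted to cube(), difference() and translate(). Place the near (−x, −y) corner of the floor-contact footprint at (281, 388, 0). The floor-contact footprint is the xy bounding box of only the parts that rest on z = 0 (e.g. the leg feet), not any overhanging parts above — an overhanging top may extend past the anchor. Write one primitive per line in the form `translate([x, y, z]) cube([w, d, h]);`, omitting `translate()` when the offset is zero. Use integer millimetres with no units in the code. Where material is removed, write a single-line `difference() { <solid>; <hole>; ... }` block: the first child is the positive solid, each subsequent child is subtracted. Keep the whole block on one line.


difference() { translate([281, 388, 0]) cube([3620, 106, 2650]); translate([1168, 388, 0]) cube([881, 106, 2054]); }
translate([281, 3352, 0]) cube([3620, 106, 2650]);
translate([281, 494, 0]) cube([106, 2858, 2650]);
translate([3795, 494, 0]) cube([106, 2858, 2650]);


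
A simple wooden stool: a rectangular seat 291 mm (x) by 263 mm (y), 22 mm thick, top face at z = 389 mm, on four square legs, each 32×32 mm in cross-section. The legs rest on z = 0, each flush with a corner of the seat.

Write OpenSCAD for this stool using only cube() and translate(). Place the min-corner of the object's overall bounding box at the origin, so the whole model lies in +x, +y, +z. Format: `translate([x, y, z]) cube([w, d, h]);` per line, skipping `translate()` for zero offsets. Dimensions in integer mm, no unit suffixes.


translate([0, 0, 367]) cube([291, 263, 22]);
cube([32, 32, 367]);
translate([259, 0, 0]) cube([32, 32, 367]);
translate([0, 231, 0]) cube([32, 32, 367]);
translate([259, 231, 0]) cube([32, 32, 367]);


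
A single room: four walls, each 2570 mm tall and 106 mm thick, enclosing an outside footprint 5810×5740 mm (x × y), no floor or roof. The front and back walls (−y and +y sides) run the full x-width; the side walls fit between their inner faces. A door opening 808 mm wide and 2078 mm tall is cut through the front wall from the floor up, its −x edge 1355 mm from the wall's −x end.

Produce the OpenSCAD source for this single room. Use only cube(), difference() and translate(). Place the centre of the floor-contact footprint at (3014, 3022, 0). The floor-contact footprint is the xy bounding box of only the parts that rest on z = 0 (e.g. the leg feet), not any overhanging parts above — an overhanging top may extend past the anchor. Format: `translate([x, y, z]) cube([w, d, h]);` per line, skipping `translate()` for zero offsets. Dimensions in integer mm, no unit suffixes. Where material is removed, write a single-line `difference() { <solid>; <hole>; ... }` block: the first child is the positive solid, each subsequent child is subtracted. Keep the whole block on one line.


difference() { translate([109, 152, 0]) cube([5810, 106, 2570]); translate([1464, 152, 0]) cube([808, 106, 2078]); }
translate([109, 5786, 0]) cube([5810, 106, 2570]);
translate([109, 258, 0]) cube([106, 5528, 2570]);
translate([5813, 258, 0]) cube([106, 5528, 2570]);


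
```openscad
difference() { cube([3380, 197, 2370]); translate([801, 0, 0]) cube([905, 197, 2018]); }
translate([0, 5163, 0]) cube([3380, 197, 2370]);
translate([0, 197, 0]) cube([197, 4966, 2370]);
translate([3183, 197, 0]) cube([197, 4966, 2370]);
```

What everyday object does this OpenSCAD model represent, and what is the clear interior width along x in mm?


A single room. The interior width is 2986 mm.

Four walls enclosing a rectangle with a door in the front wall — a room. Outside width 3380 minus two 197 mm walls gives 2986 mm.


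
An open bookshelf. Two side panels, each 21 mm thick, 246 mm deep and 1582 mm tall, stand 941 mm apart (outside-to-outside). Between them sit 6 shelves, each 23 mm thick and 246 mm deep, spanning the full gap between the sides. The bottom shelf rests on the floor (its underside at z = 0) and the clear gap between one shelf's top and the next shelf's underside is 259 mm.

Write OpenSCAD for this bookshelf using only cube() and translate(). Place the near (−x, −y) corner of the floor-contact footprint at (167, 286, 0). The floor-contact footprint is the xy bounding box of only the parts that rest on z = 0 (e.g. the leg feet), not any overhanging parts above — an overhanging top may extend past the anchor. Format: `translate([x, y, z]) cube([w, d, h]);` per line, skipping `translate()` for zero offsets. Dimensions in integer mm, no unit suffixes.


translate([167, 286, 0]) cube([21, 246, 1582]);
translate([1087, 286, 0]) cube([21, 246, 1582]);
translate([188, 286, 0]) cube([899, 246, 23]);
translate([188, 286, 282]) cube([899, 246, 23]);
translate([188, 286, 564]) cube([899, 246, 23]);
translate([188, 286, 846]) cube([899, 246, 23]);
translate([188, 286, 1128]) cube([899, 246, 23]);
translate([188, 286, 1410]) cube([899, 246, 23]);


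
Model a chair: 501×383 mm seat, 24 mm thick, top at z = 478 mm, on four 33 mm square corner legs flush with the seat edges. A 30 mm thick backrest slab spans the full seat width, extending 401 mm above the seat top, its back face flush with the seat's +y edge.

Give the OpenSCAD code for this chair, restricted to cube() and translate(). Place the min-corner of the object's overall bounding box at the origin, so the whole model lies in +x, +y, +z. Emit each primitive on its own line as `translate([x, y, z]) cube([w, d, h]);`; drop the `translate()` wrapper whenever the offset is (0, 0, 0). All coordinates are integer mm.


// leg_h = 478 - 24 = 454
translate([0, 0, 454]) cube([501, 383, 24]);
cube([33, 33, 454]);
translate([468, 0, 0]) cube([33, 33, 454]);
translate([0, 350, 0]) cube([33, 33, 454]);
translate([468, 350, 0]) cube([33, 33, 454]);
translate([0, 353, 478]) cube([501, 30, 401]);
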